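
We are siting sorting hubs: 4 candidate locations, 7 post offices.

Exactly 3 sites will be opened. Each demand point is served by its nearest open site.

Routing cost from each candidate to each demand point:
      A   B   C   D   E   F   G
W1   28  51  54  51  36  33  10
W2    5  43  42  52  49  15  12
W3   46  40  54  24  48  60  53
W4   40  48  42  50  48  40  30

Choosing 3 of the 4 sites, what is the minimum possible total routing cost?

172

Open {W1, W2, W3}.
  A→W2 5, B→W3 40, C→W2 42, D→W3 24, E→W1 36, F→W2 15, G→W1 10  ⇒ total 172.
Compare {W2, W3, W4}: total 186.
Compare {W1, W2, W4}: total 201.
No size-3 selection does better; minimum is 172.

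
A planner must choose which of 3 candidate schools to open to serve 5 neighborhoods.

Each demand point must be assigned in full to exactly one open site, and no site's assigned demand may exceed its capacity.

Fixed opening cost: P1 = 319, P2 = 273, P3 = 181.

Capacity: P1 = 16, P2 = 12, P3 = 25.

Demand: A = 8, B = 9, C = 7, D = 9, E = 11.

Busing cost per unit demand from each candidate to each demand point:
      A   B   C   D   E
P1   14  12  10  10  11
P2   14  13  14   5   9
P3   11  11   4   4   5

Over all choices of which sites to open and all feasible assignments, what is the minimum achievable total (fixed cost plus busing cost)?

1132

Open {P1, P2, P3}; cheapest assignment that respects the capacities:
  P1 (cap 16, load 9): B — cost 9×12 = 108
  P2 (cap 12, load 11): E — cost 11×9 = 99
  P3 (cap 25, load 24): A, C, D — cost 8×11 + 7×4 + 9×4 = 152
  Shipping 359, fixed 773 → total 1132.
  Any other capacity-feasible assignment to {P1, P2, P3} ships for at least 359.
Total demand is 44 and no other set of sites has combined capacity ≥ 44, so {P1, P2, P3} is the only feasible choice of open sites. Minimum: 1132.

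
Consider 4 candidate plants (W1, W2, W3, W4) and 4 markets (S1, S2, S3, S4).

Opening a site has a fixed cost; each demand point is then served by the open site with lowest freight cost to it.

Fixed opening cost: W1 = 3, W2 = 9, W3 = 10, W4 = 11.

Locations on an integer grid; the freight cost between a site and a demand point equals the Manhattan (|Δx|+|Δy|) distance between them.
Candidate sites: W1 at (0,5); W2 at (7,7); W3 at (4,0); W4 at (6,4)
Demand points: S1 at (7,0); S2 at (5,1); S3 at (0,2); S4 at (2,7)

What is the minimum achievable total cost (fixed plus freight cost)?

Open {W1, W3}: assign each demand point to its cheapest open site.
  S1→W3 3, S2→W3 2, S3→W1 3, S4→W1 4
  freight cost 12, fixed 13 → total 25.
Compare {W3}: freight cost 20 + fixed 10 = 30.
Compare {W1, W4}: freight cost 16 + fixed 14 = 30.
Compare {W1}: freight cost 28 + fixed 3 = 31.
All other subsets cost ≥ 30. Minimum total cost: 25.

25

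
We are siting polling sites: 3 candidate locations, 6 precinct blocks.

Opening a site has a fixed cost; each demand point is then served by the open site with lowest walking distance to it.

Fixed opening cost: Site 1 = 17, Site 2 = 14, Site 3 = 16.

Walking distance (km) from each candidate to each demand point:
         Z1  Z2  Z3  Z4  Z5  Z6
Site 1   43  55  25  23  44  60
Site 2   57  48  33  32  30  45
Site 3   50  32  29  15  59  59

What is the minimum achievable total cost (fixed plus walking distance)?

Open {Site 2, Site 3}: assign each demand point to its cheapest open site.
  Z1→Site 3 50, Z2→Site 3 32, Z3→Site 3 29, Z4→Site 3 15, Z5→Site 2 30, Z6→Site 2 45
  walking distance 201, fixed 30 → total 231.
Compare {Site 1, Site 2, Site 3}: walking distance 190 + fixed 47 = 237.
Compare {Site 1, Site 2}: walking distance 214 + fixed 31 = 245.
Compare {Site 1, Site 3}: walking distance 218 + fixed 33 = 251.
All other subsets cost ≥ 237. Minimum total cost: 231.

231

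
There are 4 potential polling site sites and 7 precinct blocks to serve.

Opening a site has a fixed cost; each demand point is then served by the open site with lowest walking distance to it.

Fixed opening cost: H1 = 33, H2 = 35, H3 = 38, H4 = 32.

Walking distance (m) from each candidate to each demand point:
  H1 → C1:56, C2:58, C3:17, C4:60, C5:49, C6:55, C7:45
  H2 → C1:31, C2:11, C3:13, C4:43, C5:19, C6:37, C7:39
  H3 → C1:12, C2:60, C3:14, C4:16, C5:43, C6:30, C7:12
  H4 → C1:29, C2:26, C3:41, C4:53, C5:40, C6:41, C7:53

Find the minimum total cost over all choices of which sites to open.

186

Open {H2, H3}: assign each demand point to its cheapest open site.
  C1→H3 12, C2→H2 11, C3→H2 13, C4→H3 16, C5→H2 19, C6→H3 30, C7→H3 12
  walking distance 113, fixed 73 → total 186.
Compare {H2, H3, H4}: walking distance 113 + fixed 105 = 218.
Compare {H1, H2, H3}: walking distance 113 + fixed 106 = 219.
Compare {H3, H4}: walking distance 150 + fixed 70 = 220.
All other subsets cost ≥ 218. Minimum total cost: 186.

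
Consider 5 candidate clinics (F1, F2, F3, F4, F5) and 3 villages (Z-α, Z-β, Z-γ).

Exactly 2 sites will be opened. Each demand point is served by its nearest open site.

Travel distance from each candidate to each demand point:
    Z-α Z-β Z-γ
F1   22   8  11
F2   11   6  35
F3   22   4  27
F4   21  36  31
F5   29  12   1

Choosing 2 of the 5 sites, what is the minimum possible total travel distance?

Open {F2, F5}.
  Z-α→F2 11, Z-β→F2 6, Z-γ→F5 1  ⇒ total 18.
Compare {F3, F5}: total 27.
Compare {F1, F2}: total 28.
No size-2 selection does better; minimum is 18.

18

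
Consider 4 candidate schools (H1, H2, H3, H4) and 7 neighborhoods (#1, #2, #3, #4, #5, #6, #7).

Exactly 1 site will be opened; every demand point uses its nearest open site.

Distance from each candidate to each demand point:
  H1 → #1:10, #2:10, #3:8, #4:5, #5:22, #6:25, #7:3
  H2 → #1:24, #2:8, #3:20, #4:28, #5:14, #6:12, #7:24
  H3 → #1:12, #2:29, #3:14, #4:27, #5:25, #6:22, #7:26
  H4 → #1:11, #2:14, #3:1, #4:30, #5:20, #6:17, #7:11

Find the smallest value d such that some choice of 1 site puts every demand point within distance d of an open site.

25

Open {H1}.
  Farthest demand point is #6 at distance 25 (to H1); all others are ≤ 25.
With {H2} the worst case is 28.
With {H3} the worst case is 29.
No size-1 selection achieves below 25.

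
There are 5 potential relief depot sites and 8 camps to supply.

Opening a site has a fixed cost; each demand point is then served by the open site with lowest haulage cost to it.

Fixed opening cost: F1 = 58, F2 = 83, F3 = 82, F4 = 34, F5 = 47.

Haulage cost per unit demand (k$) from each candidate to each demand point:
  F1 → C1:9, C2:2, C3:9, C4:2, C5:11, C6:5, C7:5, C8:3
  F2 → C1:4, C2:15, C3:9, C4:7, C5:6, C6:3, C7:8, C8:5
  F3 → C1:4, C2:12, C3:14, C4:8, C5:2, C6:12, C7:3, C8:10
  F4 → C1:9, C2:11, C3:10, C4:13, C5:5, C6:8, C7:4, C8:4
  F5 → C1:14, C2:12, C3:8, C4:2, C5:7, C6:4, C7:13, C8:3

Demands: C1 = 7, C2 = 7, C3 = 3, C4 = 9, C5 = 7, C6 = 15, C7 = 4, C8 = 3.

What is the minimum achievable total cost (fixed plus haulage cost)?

Open {F1, F3}: assign each demand point to its cheapest open site.
  C1→F3 7×4=28, C2→F1 7×2=14, C3→F1 3×9=27, C4→F1 9×2=18, C5→F3 7×2=14, C6→F1 15×5=75, C7→F3 4×3=12, C8→F1 3×3=9
  haulage cost 197, fixed 140 → total 337.
Compare {F1, F2}: haulage cost 203 + fixed 141 = 344.
Compare {F1, F4}: haulage cost 257 + fixed 92 = 349.
Compare {F1}: haulage cost 303 + fixed 58 = 361.
All other subsets cost ≥ 344. Minimum total cost: 337.

337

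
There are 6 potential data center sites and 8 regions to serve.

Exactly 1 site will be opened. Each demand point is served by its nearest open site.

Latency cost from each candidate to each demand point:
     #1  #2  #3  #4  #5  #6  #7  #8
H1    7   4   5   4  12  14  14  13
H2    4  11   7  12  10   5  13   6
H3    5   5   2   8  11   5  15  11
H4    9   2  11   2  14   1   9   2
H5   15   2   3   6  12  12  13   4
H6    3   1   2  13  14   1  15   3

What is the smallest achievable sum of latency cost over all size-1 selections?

50

Open {H4}.
  #1→H4 9, #2→H4 2, #3→H4 11, #4→H4 2, #5→H4 14, #6→H4 1, #7→H4 9, #8→H4 2  ⇒ total 50.
Compare {H6}: total 52.
Compare {H3}: total 62.
No size-1 selection does better; minimum is 50.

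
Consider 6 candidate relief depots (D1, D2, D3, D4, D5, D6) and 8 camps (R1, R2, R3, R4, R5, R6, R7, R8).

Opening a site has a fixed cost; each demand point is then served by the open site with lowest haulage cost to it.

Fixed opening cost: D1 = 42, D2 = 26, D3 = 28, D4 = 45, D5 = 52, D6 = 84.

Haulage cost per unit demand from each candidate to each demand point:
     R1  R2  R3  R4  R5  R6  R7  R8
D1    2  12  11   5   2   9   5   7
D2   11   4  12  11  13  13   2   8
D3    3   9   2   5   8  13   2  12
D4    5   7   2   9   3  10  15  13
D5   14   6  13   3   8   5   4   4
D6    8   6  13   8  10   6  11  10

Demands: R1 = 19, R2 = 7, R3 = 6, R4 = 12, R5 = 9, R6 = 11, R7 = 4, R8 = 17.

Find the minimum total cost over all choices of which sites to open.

Open {D1, D3, D5}: assign each demand point to its cheapest open site.
  R1→D1 19×2=38, R2→D5 7×6=42, R3→D3 6×2=12, R4→D5 12×3=36, R5→D1 9×2=18, R6→D5 11×5=55, R7→D3 4×2=8, R8→D5 17×4=68
  haulage cost 277, fixed 122 → total 399.
Compare {D1, D2, D3, D5}: haulage cost 263 + fixed 148 = 411.
Compare {D1, D4, D5}: haulage cost 285 + fixed 139 = 424.
Compare {D1, D2, D4, D5}: haulage cost 263 + fixed 165 = 428.
All other subsets cost ≥ 411. Minimum total cost: 399.

399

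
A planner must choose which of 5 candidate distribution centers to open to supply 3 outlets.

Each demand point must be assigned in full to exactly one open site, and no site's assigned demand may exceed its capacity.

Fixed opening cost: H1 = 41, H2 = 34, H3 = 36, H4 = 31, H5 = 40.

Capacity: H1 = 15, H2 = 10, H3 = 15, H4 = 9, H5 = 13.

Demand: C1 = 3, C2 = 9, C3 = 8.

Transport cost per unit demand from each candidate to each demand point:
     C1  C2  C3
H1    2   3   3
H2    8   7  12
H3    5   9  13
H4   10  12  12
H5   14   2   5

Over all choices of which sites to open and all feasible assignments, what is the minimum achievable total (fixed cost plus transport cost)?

Open {H1, H5}; cheapest assignment that respects the capacities:
  H1 (cap 15, load 11): C1, C3 — cost 3×2 + 8×3 = 30
  H5 (cap 13, load 9): C2 — cost 9×2 = 18
  Shipping 48, fixed 81 → total 129.
  Any other capacity-feasible assignment to {H1, H5} ships for at least 48.
Compare {H1, H4, H5}: its best feasible assignment gives total 160.
Compare {H1, H2, H5}: its best feasible assignment gives total 163.
Every other set of open sites that can feasibly serve all demand totals ≥ 160 even under its best assignment. Minimum: 129.

129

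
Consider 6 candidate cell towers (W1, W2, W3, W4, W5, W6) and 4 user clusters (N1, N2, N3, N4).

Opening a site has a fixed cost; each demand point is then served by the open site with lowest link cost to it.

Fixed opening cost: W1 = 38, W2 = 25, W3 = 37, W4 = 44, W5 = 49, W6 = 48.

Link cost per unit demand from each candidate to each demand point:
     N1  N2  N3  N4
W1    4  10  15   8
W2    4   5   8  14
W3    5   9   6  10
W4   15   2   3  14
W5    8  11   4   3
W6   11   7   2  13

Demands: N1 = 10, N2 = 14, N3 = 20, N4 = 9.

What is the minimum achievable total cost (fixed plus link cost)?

Open {W2, W4, W5}: assign each demand point to its cheapest open site.
  N1→W2 10×4=40, N2→W4 14×2=28, N3→W4 20×3=60, N4→W5 9×3=27
  link cost 155, fixed 118 → total 273.
Compare {W1, W4}: link cost 200 + fixed 82 = 282.
Compare {W1, W4, W5}: link cost 155 + fixed 131 = 286.
Compare {W4, W5}: link cost 195 + fixed 93 = 288.
All other subsets cost ≥ 282. Minimum total cost: 273.

273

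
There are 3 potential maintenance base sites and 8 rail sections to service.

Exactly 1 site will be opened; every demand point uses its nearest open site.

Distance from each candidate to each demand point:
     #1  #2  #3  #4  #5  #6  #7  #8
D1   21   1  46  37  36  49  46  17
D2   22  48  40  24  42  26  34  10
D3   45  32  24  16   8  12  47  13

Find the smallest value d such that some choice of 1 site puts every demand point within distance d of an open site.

47

Open {D3}.
  Farthest demand point is #7 at distance 47 (to D3); all others are ≤ 47.
With {D2} the worst case is 48.
With {D1} the worst case is 49.
No size-1 selection achieves below 47.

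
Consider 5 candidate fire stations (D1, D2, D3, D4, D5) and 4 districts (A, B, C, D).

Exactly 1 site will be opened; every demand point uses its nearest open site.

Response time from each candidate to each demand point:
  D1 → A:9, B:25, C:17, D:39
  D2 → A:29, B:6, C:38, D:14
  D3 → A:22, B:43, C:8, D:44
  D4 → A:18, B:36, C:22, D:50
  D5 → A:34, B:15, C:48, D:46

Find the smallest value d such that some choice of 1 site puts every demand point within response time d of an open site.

Open {D2}.
  Farthest demand point is C at response time 38 (to D2); all others are ≤ 38.
With {D1} the worst case is 39.
With {D3} the worst case is 44.
No size-1 selection achieves below 38.

38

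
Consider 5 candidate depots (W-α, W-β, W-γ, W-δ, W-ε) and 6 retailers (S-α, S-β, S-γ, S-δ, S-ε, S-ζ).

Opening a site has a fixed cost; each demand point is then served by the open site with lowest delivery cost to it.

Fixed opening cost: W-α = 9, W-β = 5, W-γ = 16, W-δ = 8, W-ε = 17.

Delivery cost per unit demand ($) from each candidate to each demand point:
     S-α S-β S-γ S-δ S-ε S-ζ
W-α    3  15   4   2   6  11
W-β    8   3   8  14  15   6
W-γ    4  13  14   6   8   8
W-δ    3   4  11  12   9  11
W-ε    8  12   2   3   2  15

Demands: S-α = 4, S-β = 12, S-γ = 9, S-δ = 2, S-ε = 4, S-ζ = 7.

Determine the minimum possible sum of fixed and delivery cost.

Open {W-α, W-β, W-ε}: assign each demand point to its cheapest open site.
  S-α→W-α 4×3=12, S-β→W-β 12×3=36, S-γ→W-ε 9×2=18, S-δ→W-α 2×2=4, S-ε→W-ε 4×2=8, S-ζ→W-β 7×6=42
  delivery cost 120, fixed 31 → total 151.
Compare {W-β, W-δ, W-ε}: delivery cost 122 + fixed 30 = 152.
Compare {W-α, W-β, W-δ, W-ε}: delivery cost 120 + fixed 39 = 159.
Compare {W-β, W-ε}: delivery cost 142 + fixed 22 = 164.
All other subsets cost ≥ 152. Minimum total cost: 151.

151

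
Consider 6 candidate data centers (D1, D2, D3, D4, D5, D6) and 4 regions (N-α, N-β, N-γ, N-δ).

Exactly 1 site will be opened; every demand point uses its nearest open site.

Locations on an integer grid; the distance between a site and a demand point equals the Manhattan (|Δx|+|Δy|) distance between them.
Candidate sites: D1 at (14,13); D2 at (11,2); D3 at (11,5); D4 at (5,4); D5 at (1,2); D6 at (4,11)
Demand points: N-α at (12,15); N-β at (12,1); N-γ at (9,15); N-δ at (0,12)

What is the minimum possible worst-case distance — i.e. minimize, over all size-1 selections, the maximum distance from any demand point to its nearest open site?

Open {D1}.
  Farthest demand point is N-δ at distance 15 (to D1); all others are ≤ 15.
With {D3} the worst case is 18.
With {D4} the worst case is 18.
No size-1 selection achieves below 15.

15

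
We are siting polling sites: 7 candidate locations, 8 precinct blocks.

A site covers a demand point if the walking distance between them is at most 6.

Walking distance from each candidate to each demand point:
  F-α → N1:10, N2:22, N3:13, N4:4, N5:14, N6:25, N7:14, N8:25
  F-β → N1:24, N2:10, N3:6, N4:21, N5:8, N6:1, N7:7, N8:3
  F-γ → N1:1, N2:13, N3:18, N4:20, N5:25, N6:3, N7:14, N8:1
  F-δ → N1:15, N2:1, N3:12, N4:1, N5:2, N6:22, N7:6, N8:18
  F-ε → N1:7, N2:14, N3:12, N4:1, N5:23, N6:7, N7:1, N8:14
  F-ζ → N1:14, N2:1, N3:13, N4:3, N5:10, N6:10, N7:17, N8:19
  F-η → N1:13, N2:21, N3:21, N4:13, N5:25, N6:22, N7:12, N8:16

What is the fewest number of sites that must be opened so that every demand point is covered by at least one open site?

3

Coverage sets (demand points within 6 of each site):
  F-α: {N4}
  F-β: {N3, N6, N8}
  F-γ: {N1, N6, N8}
  F-δ: {N2, N4, N5, N7}
  F-ε: {N4, N7}
  F-ζ: {N2, N4}
  F-η: {}
No 2 sites suffice: every size-2 union leaves at least one demand point uncovered.
But {F-β, F-γ, F-δ} covers everything, so the minimum is 3.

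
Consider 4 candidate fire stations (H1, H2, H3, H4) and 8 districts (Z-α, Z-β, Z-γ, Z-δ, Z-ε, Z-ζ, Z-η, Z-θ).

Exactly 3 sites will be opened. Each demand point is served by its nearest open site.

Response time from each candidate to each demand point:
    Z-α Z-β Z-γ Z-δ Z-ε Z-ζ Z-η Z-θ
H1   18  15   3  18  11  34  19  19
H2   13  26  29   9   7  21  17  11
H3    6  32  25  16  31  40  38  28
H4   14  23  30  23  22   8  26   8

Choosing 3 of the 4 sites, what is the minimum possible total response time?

Open {H1, H2, H4}.
  Z-α→H2 13, Z-β→H1 15, Z-γ→H1 3, Z-δ→H2 9, Z-ε→H2 7, Z-ζ→H4 8, Z-η→H2 17, Z-θ→H4 8  ⇒ total 80.
Compare {H1, H3, H4}: total 86.
Compare {H1, H2, H3}: total 89.
No size-3 selection does better; minimum is 80.

80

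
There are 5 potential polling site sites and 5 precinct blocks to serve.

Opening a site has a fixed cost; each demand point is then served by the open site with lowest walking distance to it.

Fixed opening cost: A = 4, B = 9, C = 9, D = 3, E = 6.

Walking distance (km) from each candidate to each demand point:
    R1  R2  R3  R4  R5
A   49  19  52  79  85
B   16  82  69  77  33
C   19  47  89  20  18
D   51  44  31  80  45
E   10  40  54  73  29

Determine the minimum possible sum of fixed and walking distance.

120

Open {A, C, D, E}: assign each demand point to its cheapest open site.
  R1→E 10, R2→A 19, R3→D 31, R4→C 20, R5→C 18
  walking distance 98, fixed 22 → total 120.
Compare {A, C, D}: walking distance 107 + fixed 16 = 123.
Compare {A, B, C, D}: walking distance 104 + fixed 25 = 129.
Compare {A, B, C, D, E}: walking distance 98 + fixed 31 = 129.
All other subsets cost ≥ 123. Minimum total cost: 120.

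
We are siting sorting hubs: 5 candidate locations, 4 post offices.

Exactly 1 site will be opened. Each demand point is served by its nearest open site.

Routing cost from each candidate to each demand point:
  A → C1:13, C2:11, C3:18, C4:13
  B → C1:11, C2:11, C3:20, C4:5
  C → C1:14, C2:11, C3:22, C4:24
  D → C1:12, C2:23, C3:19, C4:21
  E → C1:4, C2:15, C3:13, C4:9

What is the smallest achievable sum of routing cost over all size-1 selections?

Open {E}.
  C1→E 4, C2→E 15, C3→E 13, C4→E 9  ⇒ total 41.
Compare {B}: total 47.
Compare {A}: total 55.
No size-1 selection does better; minimum is 41.

41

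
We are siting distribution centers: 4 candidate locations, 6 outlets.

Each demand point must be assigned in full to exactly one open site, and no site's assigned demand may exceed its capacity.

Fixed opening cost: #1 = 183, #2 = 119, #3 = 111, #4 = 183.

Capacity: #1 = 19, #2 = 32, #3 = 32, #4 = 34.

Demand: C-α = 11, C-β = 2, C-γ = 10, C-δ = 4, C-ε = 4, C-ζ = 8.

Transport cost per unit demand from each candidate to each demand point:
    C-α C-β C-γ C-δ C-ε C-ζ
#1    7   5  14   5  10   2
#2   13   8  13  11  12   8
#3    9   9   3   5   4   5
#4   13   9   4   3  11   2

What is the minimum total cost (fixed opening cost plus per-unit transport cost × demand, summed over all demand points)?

Open {#1, #3}; cheapest assignment that respects the capacities:
  #1 (cap 19, load 19): C-α, C-ζ — cost 11×7 + 8×2 = 93
  #3 (cap 32, load 20): C-β, C-γ, C-δ, C-ε — cost 2×9 + 10×3 + 4×5 + 4×4 = 84
  Shipping 177, fixed 294 → total 471.
  Any other capacity-feasible assignment to {#1, #3} ships for at least 177.
Compare {#2, #3}: its best feasible assignment gives total 475.
Compare {#3, #4}: its best feasible assignment gives total 485.
Every other set of open sites that can feasibly serve all demand totals ≥ 475 even under its best assignment. Minimum: 471.

471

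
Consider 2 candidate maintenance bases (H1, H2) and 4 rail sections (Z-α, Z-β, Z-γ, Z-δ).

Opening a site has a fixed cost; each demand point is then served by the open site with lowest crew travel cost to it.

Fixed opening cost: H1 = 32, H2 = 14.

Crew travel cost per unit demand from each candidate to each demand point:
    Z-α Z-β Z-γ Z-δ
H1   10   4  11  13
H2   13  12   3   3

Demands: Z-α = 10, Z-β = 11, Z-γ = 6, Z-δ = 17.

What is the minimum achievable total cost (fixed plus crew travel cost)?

259

Open {H1, H2}: assign each demand point to its cheapest open site.
  Z-α→H1 10×10=100, Z-β→H1 11×4=44, Z-γ→H2 6×3=18, Z-δ→H2 17×3=51
  crew travel cost 213, fixed 46 → total 259.
Compare {H2}: crew travel cost 331 + fixed 14 = 345.
Compare {H1}: crew travel cost 431 + fixed 32 = 463.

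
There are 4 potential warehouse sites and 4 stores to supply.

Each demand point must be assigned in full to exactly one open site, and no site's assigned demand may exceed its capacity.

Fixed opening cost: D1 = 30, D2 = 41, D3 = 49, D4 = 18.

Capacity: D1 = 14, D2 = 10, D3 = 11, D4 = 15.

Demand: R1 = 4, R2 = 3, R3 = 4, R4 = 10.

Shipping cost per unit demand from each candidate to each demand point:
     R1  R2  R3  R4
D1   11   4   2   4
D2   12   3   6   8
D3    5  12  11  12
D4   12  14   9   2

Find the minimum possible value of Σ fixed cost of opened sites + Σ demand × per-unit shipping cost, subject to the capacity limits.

132

Open {D1, D4}; cheapest assignment that respects the capacities:
  D1 (cap 14, load 11): R1, R2, R3 — cost 4×11 + 3×4 + 4×2 = 64
  D4 (cap 15, load 10): R4 — cost 10×2 = 20
  Shipping 84, fixed 48 → total 132.
  Any other capacity-feasible assignment to {D1, D4} ships for at least 84.
Compare {D1, D3, D4}: its best feasible assignment gives total 157.
Compare {D2, D4}: its best feasible assignment gives total 160.
Every other set of open sites that can feasibly serve all demand totals ≥ 157 even under its best assignment. Minimum: 132.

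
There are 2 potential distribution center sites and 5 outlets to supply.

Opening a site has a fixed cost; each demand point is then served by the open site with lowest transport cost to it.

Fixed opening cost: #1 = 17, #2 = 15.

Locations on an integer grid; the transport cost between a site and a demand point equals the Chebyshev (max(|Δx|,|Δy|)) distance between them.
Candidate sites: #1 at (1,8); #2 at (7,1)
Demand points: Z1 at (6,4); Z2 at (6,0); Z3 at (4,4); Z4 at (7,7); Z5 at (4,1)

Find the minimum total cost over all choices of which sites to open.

31

Open {#2}: assign each demand point to its cheapest open site.
  Z1→#2 3, Z2→#2 1, Z3→#2 3, Z4→#2 6, Z5→#2 3
  transport cost 16, fixed 15 → total 31.
Compare {#1}: transport cost 30 + fixed 17 = 47.
Compare {#1, #2}: transport cost 16 + fixed 32 = 48.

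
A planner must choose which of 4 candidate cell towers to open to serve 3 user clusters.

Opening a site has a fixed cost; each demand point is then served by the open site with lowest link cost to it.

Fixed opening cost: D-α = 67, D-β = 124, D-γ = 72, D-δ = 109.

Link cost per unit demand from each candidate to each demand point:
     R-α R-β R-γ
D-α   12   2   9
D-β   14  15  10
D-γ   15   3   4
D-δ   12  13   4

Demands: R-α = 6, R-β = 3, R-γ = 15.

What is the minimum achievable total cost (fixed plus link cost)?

231

Open {D-γ}: assign each demand point to its cheapest open site.
  R-α→D-γ 6×15=90, R-β→D-γ 3×3=9, R-γ→D-γ 15×4=60
  link cost 159, fixed 72 → total 231.
Compare {D-α, D-γ}: link cost 138 + fixed 139 = 277.
Compare {D-α}: link cost 213 + fixed 67 = 280.
Compare {D-δ}: link cost 171 + fixed 109 = 280.
All other subsets cost ≥ 277. Minimum total cost: 231.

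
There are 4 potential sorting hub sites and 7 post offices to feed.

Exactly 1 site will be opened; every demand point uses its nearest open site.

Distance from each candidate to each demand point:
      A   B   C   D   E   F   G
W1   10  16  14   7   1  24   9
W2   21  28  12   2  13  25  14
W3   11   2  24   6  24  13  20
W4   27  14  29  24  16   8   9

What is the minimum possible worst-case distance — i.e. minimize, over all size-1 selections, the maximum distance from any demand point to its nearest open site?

Open {W1}.
  Farthest demand point is F at distance 24 (to W1); all others are ≤ 24.
With {W3} the worst case is 24.
With {W2} the worst case is 28.
No size-1 selection achieves below 24.

24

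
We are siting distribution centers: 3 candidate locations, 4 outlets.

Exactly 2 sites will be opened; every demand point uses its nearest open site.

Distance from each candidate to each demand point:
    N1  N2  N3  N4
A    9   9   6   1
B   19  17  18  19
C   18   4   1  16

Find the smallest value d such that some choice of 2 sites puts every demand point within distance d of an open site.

9

Open {A, B}.
  Farthest demand point is N1 at distance 9 (to A); all others are ≤ 9.
With {A, C} the worst case is 9.
With {B, C} the worst case is 18.
No size-2 selection achieves below 9.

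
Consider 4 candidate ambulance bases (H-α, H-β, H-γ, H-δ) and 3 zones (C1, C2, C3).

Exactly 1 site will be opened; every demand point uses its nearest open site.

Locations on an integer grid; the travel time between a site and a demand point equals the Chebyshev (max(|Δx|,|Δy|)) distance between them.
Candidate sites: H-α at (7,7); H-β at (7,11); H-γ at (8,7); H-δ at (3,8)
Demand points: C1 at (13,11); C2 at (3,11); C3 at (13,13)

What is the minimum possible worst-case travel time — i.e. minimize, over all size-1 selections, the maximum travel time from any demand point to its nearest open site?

6

Open {H-α}.
  Farthest demand point is C1 at travel time 6 (to H-α); all others are ≤ 6.
With {H-β} the worst case is 6.
With {H-γ} the worst case is 6.
No size-1 selection achieves below 6.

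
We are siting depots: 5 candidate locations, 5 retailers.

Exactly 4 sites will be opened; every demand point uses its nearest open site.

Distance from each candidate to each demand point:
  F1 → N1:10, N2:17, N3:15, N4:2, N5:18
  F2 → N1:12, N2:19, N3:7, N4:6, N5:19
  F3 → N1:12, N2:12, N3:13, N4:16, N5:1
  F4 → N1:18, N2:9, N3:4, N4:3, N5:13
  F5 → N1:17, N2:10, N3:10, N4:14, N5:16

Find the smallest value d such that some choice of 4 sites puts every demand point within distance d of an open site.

10

Open {F1, F2, F3, F4}.
  Farthest demand point is N1 at distance 10 (to F1); all others are ≤ 10.
With {F1, F2, F3, F5} the worst case is 10.
With {F1, F3, F4, F5} the worst case is 10.
No size-4 selection achieves below 10.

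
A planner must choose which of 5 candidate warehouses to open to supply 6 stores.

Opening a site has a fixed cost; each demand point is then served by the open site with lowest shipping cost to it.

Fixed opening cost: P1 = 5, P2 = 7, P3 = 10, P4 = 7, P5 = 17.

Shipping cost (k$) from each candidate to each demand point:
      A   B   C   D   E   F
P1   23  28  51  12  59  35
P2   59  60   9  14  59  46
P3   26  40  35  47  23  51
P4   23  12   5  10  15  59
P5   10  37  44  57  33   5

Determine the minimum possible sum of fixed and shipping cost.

81

Open {P4, P5}: assign each demand point to its cheapest open site.
  A→P5 10, B→P4 12, C→P4 5, D→P4 10, E→P4 15, F→P5 5
  shipping cost 57, fixed 24 → total 81.
Compare {P1, P4, P5}: shipping cost 57 + fixed 29 = 86.
Compare {P2, P4, P5}: shipping cost 57 + fixed 31 = 88.
Compare {P3, P4, P5}: shipping cost 57 + fixed 34 = 91.
All other subsets cost ≥ 86. Minimum total cost: 81.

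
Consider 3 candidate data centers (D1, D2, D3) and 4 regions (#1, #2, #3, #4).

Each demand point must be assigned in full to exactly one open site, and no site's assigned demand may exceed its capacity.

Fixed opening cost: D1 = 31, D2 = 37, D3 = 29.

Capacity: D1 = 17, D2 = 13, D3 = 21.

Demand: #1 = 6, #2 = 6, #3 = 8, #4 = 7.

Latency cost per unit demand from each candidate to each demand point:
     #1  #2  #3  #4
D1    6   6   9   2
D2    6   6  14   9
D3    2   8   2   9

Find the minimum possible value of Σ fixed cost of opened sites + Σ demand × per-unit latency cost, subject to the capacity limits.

138

Open {D1, D3}; cheapest assignment that respects the capacities:
  D1 (cap 17, load 13): #2, #4 — cost 6×6 + 7×2 = 50
  D3 (cap 21, load 14): #1, #3 — cost 6×2 + 8×2 = 28
  Shipping 78, fixed 60 → total 138.
  Any other capacity-feasible assignment to {D1, D3} ships for at least 78.
Compare {D1, D2, D3}: its best feasible assignment gives total 175.
Compare {D2, D3}: its best feasible assignment gives total 193.
Every other set of open sites that can feasibly serve all demand totals ≥ 175 even under its best assignment. Minimum: 138.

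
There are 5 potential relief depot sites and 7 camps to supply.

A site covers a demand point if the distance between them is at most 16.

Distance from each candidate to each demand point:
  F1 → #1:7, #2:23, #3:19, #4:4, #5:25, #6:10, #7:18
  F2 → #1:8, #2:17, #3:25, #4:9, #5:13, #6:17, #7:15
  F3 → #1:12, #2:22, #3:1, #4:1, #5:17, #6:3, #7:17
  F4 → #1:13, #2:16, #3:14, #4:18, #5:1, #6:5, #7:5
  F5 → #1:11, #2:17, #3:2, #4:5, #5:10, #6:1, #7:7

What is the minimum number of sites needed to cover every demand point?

2

Coverage sets (demand points within 16 of each site):
  F1: {#1, #4, #6}
  F2: {#1, #4, #5, #7}
  F3: {#1, #3, #4, #6}
  F4: {#1, #2, #3, #5, #6, #7}
  F5: {#1, #3, #4, #5, #6, #7}
No single site covers all 7 demand points.
But {F1, F4} covers everything, so the minimum is 2.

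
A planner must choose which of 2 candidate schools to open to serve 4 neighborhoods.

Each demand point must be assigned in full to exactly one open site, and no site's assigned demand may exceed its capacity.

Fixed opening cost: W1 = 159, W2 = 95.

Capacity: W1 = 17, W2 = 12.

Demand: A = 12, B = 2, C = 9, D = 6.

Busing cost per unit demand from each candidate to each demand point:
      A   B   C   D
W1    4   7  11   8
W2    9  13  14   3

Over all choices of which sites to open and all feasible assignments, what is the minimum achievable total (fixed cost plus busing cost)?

523

Open {W1, W2}; cheapest assignment that respects the capacities:
  W1 (cap 17, load 17): B, C, D — cost 2×7 + 9×11 + 6×8 = 161
  W2 (cap 12, load 12): A — cost 12×9 = 108
  Shipping 269, fixed 254 → total 523.
  Any other capacity-feasible assignment to {W1, W2} ships for at least 269.
Total demand is 29 and no other set of sites has combined capacity ≥ 29, so {W1, W2} is the only feasible choice of open sites. Minimum: 523.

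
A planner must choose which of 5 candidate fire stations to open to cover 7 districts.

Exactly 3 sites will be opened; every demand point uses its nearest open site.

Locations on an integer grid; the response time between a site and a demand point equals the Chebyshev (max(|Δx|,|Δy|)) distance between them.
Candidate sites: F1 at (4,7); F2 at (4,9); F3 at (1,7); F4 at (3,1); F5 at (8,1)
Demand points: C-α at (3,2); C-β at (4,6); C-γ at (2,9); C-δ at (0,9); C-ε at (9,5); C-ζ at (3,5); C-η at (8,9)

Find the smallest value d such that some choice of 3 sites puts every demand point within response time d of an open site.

Open {F1, F4, F5}.
  Farthest demand point is C-δ at response time 4 (to F1); all others are ≤ 4.
With {F2, F4, F5} the worst case is 4.
With {F1, F2, F3} the worst case is 5.
No size-3 selection achieves below 4.

4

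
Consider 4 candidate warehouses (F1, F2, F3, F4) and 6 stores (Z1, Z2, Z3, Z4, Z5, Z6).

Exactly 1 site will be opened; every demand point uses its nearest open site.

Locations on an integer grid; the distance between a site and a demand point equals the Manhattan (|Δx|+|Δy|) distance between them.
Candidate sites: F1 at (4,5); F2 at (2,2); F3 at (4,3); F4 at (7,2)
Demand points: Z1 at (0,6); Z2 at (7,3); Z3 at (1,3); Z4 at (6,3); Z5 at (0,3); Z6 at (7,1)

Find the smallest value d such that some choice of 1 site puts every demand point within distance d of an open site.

6

Open {F2}.
  Farthest demand point is Z1 at distance 6 (to F2); all others are ≤ 6.
With {F1} the worst case is 7.
With {F3} the worst case is 7.
No size-1 selection achieves below 6.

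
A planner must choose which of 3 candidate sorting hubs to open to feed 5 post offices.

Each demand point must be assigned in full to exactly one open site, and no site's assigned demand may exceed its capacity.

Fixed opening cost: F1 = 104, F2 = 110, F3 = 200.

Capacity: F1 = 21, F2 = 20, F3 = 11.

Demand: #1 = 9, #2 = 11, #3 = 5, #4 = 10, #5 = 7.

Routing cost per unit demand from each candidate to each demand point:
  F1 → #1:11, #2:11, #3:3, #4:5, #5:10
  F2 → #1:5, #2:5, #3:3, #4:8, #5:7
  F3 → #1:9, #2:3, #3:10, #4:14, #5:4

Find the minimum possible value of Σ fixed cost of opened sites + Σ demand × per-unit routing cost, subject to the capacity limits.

Open {F1, F2, F3}; cheapest assignment that respects the capacities:
  F1 (cap 21, load 15): #3, #4 — cost 5×3 + 10×5 = 65
  F2 (cap 20, load 16): #1, #5 — cost 9×5 + 7×7 = 94
  F3 (cap 11, load 11): #2 — cost 11×3 = 33
  Shipping 192, fixed 414 → total 606.
  Any other capacity-feasible assignment to {F1, F2, F3} ships for at least 192.
Total demand is 42 and no other set of sites has combined capacity ≥ 42, so {F1, F2, F3} is the only feasible choice of open sites. Minimum: 606.

606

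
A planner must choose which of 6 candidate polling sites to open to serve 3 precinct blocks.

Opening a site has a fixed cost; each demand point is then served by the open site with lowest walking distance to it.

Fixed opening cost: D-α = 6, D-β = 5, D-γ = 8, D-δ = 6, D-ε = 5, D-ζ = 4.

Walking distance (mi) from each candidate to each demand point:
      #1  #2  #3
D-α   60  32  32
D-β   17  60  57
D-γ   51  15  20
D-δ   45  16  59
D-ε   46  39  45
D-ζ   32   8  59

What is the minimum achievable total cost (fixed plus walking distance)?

62

Open {D-β, D-γ, D-ζ}: assign each demand point to its cheapest open site.
  #1→D-β 17, #2→D-ζ 8, #3→D-γ 20
  walking distance 45, fixed 17 → total 62.
Compare {D-β, D-γ}: walking distance 52 + fixed 13 = 65.
Compare {D-β, D-γ, D-ε, D-ζ}: walking distance 45 + fixed 22 = 67.
Compare {D-α, D-β, D-γ, D-ζ}: walking distance 45 + fixed 23 = 68.
All other subsets cost ≥ 65. Minimum total cost: 62.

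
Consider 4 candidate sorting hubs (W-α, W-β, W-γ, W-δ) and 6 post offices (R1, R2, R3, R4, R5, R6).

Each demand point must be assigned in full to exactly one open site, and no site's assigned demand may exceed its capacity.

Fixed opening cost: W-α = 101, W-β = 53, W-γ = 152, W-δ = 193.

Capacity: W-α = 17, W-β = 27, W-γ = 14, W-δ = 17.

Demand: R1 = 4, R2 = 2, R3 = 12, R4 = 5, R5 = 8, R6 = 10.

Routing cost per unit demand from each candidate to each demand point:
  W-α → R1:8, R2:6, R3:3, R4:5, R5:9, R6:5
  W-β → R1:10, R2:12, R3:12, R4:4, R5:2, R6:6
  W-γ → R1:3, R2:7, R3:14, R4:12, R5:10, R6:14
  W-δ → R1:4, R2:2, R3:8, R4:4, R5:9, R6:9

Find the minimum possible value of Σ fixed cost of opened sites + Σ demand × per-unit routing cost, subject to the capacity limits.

338

Open {W-α, W-β}; cheapest assignment that respects the capacities:
  W-α (cap 17, load 14): R2, R3 — cost 2×6 + 12×3 = 48
  W-β (cap 27, load 27): R1, R4, R5, R6 — cost 4×10 + 5×4 + 8×2 + 10×6 = 136
  Shipping 184, fixed 154 → total 338.
  Any other capacity-feasible assignment to {W-α, W-β} ships for at least 184.
Compare {W-α, W-β, W-γ}: its best feasible assignment gives total 462.
Compare {W-β, W-δ}: its best feasible assignment gives total 478.
Every other set of open sites that can feasibly serve all demand totals ≥ 462 even under its best assignment. Minimum: 338.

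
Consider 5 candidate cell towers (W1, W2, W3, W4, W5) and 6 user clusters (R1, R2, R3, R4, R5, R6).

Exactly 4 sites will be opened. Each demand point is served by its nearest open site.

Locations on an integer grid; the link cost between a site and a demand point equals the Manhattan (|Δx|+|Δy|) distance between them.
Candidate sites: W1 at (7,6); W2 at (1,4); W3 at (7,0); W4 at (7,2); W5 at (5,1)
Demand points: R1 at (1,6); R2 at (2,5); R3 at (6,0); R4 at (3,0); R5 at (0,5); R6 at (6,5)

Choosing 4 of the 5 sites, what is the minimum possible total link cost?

Open {W1, W2, W3, W5}.
  R1→W2 2, R2→W2 2, R3→W3 1, R4→W5 3, R5→W2 2, R6→W1 2  ⇒ total 12.
Compare {W1, W2, W3, W4}: total 13.
Compare {W1, W2, W4, W5}: total 13.
No size-4 selection does better; minimum is 12.

12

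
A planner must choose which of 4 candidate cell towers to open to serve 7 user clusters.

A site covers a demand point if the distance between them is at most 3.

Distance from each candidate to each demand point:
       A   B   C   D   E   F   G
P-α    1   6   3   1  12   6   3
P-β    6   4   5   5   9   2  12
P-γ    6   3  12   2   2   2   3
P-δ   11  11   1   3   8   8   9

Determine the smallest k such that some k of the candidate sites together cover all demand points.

2

Coverage sets (demand points within 3 of each site):
  P-α: {A, C, D, G}
  P-β: {F}
  P-γ: {B, D, E, F, G}
  P-δ: {C, D}
No single site covers all 7 demand points.
But {P-α, P-γ} covers everything, so the minimum is 2.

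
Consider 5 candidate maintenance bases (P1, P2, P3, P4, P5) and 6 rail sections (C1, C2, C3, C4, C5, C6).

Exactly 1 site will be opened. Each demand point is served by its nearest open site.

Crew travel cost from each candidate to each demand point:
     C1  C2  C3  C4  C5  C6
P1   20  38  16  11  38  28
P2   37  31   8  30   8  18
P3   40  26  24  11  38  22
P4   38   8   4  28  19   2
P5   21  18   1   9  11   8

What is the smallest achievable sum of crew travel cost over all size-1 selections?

Open {P5}.
  C1→P5 21, C2→P5 18, C3→P5 1, C4→P5 9, C5→P5 11, C6→P5 8  ⇒ total 68.
Compare {P4}: total 99.
Compare {P2}: total 132.
No size-1 selection does better; minimum is 68.

68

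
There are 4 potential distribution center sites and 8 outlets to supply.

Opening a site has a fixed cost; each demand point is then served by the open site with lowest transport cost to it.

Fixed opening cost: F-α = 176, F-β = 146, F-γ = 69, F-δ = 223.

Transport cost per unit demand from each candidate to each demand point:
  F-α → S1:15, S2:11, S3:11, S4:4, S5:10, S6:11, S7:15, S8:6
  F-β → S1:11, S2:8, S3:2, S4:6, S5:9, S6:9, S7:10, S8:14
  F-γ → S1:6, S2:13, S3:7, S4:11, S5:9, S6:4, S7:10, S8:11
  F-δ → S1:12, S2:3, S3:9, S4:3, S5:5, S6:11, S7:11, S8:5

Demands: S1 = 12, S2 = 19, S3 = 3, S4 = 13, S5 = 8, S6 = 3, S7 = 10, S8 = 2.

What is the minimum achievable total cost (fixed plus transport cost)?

Open {F-γ, F-δ}: assign each demand point to its cheapest open site.
  S1→F-γ 12×6=72, S2→F-δ 19×3=57, S3→F-γ 3×7=21, S4→F-δ 13×3=39, S5→F-δ 8×5=40, S6→F-γ 3×4=12, S7→F-γ 10×10=100, S8→F-δ 2×5=10
  transport cost 351, fixed 292 → total 643.
Compare {F-δ}: transport cost 460 + fixed 223 = 683.
Compare {F-β, F-γ}: transport cost 514 + fixed 215 = 729.
Compare {F-β}: transport cost 595 + fixed 146 = 741.
All other subsets cost ≥ 683. Minimum total cost: 643.

643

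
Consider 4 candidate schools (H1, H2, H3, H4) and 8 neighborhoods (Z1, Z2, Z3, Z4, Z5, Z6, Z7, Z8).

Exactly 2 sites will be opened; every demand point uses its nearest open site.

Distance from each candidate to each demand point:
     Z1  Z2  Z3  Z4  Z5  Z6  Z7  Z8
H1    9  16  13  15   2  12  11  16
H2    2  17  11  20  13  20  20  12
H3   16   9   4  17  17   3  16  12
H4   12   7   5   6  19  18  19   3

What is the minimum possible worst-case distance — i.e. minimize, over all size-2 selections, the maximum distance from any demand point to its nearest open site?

12

Open {H1, H4}.
  Farthest demand point is Z6 at distance 12 (to H1); all others are ≤ 12.
With {H1, H3} the worst case is 15.
With {H1, H2} the worst case is 16.
No size-2 selection achieves below 12.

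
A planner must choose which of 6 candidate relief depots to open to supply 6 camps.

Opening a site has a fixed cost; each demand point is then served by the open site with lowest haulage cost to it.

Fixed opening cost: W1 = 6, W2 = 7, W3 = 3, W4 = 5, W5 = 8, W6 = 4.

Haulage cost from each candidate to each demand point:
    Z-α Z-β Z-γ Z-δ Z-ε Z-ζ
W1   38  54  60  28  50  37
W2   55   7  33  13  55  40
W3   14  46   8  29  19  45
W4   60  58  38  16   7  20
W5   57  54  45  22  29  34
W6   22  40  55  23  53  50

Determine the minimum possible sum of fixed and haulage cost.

84

Open {W2, W3, W4}: assign each demand point to its cheapest open site.
  Z-α→W3 14, Z-β→W2 7, Z-γ→W3 8, Z-δ→W2 13, Z-ε→W4 7, Z-ζ→W4 20
  haulage cost 69, fixed 15 → total 84.
Compare {W2, W3, W4, W6}: haulage cost 69 + fixed 19 = 88.
Compare {W1, W2, W3, W4}: haulage cost 69 + fixed 21 = 90.
Compare {W2, W3, W4, W5}: haulage cost 69 + fixed 23 = 92.
All other subsets cost ≥ 88. Minimum total cost: 84.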